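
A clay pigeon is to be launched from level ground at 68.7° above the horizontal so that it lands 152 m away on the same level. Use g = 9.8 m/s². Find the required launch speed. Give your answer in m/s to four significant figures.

Level-ground range: R = v₀² sin(2θ)/g, so v₀ = √(gR / sin 2θ).
v₀ = √(9.80 × 152 / sin 137.4°) = √(1490 / 0.6769) = √2200.7 = 46.91 m/s.

46.91 m/s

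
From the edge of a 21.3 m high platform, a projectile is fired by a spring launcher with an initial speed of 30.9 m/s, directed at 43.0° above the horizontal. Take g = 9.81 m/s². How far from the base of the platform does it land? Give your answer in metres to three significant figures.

116 m

vₓ = 30.90 cos 43.0° = 22.60 m/s; v_y0 = 30.90 sin 43.0° = 21.07 m/s.
The projectile lands when y = 21.3 + (21.07) t − ½·9.81·t² = 0. Positive root: t = (21.07 + √(21.07² + 2·9.81·21.3)) / 9.81 = (21.07 + 29.36) / 9.81 = 5.141 s.
Horizontal distance: R = vₓ t = 22.60 × 5.141 = 116.2 m.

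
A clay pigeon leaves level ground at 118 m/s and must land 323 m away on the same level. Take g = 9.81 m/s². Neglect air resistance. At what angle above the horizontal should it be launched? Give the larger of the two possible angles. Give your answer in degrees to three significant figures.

From R = (v₀²/g) sin 2θ: sin 2θ = 9.81 × 323 / 13924 = 0.2276.
2θ = 13.15° or 180° − 13.15° = 166.8°, so θ = 6.577° or 83.42°.
The larger angle is 83.42°.

83.4°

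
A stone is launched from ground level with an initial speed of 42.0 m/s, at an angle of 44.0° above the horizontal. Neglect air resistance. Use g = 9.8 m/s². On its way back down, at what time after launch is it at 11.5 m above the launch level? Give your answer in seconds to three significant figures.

vₓ = 42.00 cos 44.0° = 30.21 m/s; v_y0 = 42.00 sin 44.0° = 29.18 m/s.
Require v_y0 t − ½ g t² = 11.5, i.e. 4.900 t² − 29.18 t + 11.5 = 0.
t = [29.18 ± √(29.18² − 2·9.80·11.5)] / 9.80 = (29.18 ± 25.02) / 9.80, so t = 0.4244 s or t = 5.530 s.
The descending-branch root is 5.530 s.

5.53 s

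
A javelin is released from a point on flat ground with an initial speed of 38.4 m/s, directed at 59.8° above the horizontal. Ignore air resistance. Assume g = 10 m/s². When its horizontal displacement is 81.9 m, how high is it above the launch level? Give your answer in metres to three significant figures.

vₓ = 38.40 cos 59.8° = 19.32 m/s; v_y0 = 38.40 sin 59.8° = 33.19 m/s.
x = vₓ t ⇒ t = 81.9/19.32 = 4.240 s.
Height: y = v_y0 t − ½ g t² = 33.19 × 4.240 − 5.000 × 4.240² = 140.7 − 89.89 = 50.83 m.

50.8 m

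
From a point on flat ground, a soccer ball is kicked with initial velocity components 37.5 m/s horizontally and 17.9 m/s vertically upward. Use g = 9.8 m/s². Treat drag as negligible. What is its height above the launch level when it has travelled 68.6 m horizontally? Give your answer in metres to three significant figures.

Time to reach x = 68.6 m: t = x/vₓ = 68.6/37.50 = 1.829 s.
Height: y = v_y0 t − ½ g t² = 17.90 × 1.829 − 4.900 × 1.829² = 32.75 − 16.40 = 16.35 m.

16.3 m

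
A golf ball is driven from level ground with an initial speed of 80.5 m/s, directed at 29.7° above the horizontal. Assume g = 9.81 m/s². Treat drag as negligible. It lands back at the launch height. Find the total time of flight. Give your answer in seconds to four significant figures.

8.131 s

Horizontal component vₓ = 80.50 cos 29.7° = 69.92 m/s; vertical v_y0 = 80.50 sin 29.7° = 39.88 m/s.
Time of flight on level ground: T = 2 v_y0 / g = 2 × 39.88 / 9.81 = 8.131 s.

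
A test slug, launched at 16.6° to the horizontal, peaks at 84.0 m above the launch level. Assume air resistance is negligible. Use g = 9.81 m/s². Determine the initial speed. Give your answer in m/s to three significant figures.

At the peak v_y = 0, so v_y0 = √(2gH) = √(2 × 9.81 × 84.0) = 40.60 m/s.
v_y0 = v₀ sin θ ⇒ v₀ = 40.60 / sin 16.6° = 142.1 m/s.

142 m/s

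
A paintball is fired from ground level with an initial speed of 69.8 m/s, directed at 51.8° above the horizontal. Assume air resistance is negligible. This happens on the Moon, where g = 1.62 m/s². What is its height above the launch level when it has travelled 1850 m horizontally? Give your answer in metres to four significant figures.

863.1 m

Components: vₓ = 69.80 cos 51.8° = 43.16 m/s, v_y0 = 69.80 sin 51.8° = 54.85 m/s.
At x = 1850 m, t = x/vₓ = 1850/43.16 = 42.86 s.
Height: y = v_y0 t − ½ g t² = 54.85 × 42.86 − 0.8100 × 42.86² = 2351 − 1488 = 863.1 m.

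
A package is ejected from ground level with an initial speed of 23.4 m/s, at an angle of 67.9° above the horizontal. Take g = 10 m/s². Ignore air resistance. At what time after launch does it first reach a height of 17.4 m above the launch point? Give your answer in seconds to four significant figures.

vₓ = 23.40 cos 67.9° = 8.804 m/s; v_y0 = 23.40 sin 67.9° = 21.68 m/s.
Require v_y0 t − ½ g t² = 17.4, i.e. 5.000 t² − 21.68 t + 17.4 = 0.
t = [21.68 ± √(21.68² − 2·10.0·17.4)] / 10.0 = (21.68 ± 11.05) / 10.0, so t = 1.063 s or t = 3.273 s.
The first (ascending) time is 1.063 s.

1.063 s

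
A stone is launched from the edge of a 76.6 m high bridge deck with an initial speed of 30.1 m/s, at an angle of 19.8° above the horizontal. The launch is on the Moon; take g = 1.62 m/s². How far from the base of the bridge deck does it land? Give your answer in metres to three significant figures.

506 m

Horizontal component vₓ = 30.10 cos 19.8° = 28.32 m/s; vertical v_y0 = 30.10 sin 19.8° = 10.20 m/s.
The projectile lands when y = 76.6 + (10.20) t − ½·1.62·t² = 0. Positive root: t = (10.20 + √(10.20² + 2·1.62·76.6)) / 1.62 = (10.20 + 18.77) / 1.62 = 17.88 s.
Horizontal distance: R = vₓ t = 28.32 × 17.88 = 506.3 m.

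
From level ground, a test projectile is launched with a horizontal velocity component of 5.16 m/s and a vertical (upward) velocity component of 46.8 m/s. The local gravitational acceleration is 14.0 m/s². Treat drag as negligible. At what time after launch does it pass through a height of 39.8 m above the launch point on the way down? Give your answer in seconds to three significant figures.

Height y(t) = 46.80 t − 7.000 t² = 39.8 gives 7.000 t² − 46.80 t + 39.8 = 0.
t = [46.80 ± √(46.80² − 2·14.0·39.8)] / 14.0 = (46.80 ± 32.80) / 14.0, so t = 1.000 s or t = 5.686 s.
The descending-branch root is 5.686 s.

5.69 s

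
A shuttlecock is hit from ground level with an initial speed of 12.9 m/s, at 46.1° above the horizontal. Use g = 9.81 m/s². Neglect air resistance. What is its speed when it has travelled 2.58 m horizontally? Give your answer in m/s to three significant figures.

Resolve: vₓ = 12.90 cos 46.1° = 8.945 m/s and v_y0 = 12.90 sin 46.1° = 9.295 m/s.
x = vₓ t ⇒ t = 2.58/8.945 = 0.2884 s.
Vertical velocity there: v_y = v_y0 − g t = 9.295 − 9.81 × 0.2884 = 6.466 m/s.
Speed: √(vₓ² + v_y²) = √(8.945² + 6.466²) = 11.04 m/s.

11.0 m/s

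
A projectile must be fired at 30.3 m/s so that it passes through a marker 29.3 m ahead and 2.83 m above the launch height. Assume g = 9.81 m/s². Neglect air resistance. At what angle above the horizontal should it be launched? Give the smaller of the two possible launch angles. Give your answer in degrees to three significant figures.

Trajectory: y = x tanθ − g x² (1 + tan²θ)/(2v₀²). With x = 29.3, y = 2.83, v₀ = 30.3, g = 9.81:
4.587 tan²θ − 29.3 tanθ + (7.417) = 0.
tanθ = [29.3 ± √(29.3² − 4 × 4.587 × (7.417))] / (2 × 4.587) = (29.3 ± 26.88) / 9.173, giving tanθ = 0.2640 or 6.124.
θ = 14.79° or 80.73°; the smaller is 14.79°.

14.8°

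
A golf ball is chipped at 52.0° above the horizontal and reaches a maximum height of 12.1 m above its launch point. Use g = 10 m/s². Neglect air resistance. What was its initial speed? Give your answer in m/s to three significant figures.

At the peak v_y = 0, so v_y0 = √(2gH) = √(2 × 10.0 × 12.1) = 15.56 m/s.
v_y0 = v₀ sin θ ⇒ v₀ = 15.56 / sin 52.0° = 19.74 m/s.

19.7 m/s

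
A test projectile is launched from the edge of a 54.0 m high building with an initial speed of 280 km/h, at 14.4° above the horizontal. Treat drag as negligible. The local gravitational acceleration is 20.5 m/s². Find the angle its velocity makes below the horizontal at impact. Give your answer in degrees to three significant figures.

34.0°

Convert: 280 km/h = 280/3.6 = 77.78 m/s.
Resolve: vₓ = 77.78 cos 14.4° = 75.33 m/s and v_y0 = 77.78 sin 14.4° = 19.34 m/s.
Vertical motion (up positive, ground at y = 0): 10.25 t² − (19.34) t − 54.0 = 0, so t = (19.34 + √(19.34² + 2·20.5·54.0)) / 20.5 = (19.34 + 50.87) / 20.5 = 3.425 s.
At impact: v_y = v_y0 − g t = −50.87 m/s; vₓ = 75.33 m/s.
Angle below horizontal: arctan(|v_y|/vₓ) = arctan(50.87/75.33) = 34.03°.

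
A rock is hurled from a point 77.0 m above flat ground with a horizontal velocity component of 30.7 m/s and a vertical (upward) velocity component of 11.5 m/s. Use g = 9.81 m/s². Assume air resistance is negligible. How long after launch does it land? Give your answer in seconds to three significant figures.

5.30 s

The projectile lands when y = 77.0 + (11.50) t − ½·9.81·t² = 0. Positive root: t = (11.50 + √(11.50² + 2·9.81·77.0)) / 9.81 = (11.50 + 40.53) / 9.81 = 5.304 s.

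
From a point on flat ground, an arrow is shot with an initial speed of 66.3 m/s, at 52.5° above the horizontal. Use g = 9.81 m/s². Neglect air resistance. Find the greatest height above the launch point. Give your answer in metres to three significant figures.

141 m

Resolve: vₓ = 66.30 cos 52.5° = 40.36 m/s and v_y0 = 66.30 sin 52.5° = 52.60 m/s.
Maximum height: H = v_y0² / (2g) = 52.60² / (2 × 9.81) = 141.0 m.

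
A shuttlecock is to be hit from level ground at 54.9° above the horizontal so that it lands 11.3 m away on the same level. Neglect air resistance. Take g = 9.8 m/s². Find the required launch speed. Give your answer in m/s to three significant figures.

10.8 m/s

From R = (v₀² / g) sin 2θ: v₀ = √(gR / sin 2θ).
v₀ = √(9.80 × 11.3 / sin 109.8°) = √(110.7 / 0.9409) = √117.70 = 10.85 m/s.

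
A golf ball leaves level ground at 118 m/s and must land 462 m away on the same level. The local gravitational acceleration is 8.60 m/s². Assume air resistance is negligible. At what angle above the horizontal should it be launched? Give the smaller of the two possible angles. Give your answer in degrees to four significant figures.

8.290°

Level-ground range R = v₀² sin(2θ)/g ⇒ sin(2θ) = gR/v₀² = 8.60 × 462 / 118² = 0.2853.
2θ = 16.58° or 180° − 16.58° = 163.4°, so θ = 8.290° or 81.71°.
The smaller angle is 8.290°.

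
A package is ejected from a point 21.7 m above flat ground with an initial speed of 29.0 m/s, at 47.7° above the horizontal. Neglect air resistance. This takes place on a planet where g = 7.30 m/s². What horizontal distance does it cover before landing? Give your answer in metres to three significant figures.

vₓ = 29.00 cos 47.7° = 19.52 m/s; v_y0 = 29.00 sin 47.7° = 21.45 m/s.
Vertical motion (up positive, ground at y = 0): 3.650 t² − (21.45) t − 21.7 = 0, so t = (21.45 + √(21.45² + 2·7.30·21.7)) / 7.30 = (21.45 + 27.87) / 7.30 = 6.756 s.
Horizontal distance: R = vₓ t = 19.52 × 6.756 = 131.9 m.

132 m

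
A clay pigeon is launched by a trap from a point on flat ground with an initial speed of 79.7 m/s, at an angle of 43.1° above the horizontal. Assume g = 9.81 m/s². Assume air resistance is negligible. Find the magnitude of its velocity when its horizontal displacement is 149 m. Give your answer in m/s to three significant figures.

vₓ = 79.70 cos 43.1° = 58.19 m/s; v_y0 = 79.70 sin 43.1° = 54.46 m/s.
Time to reach x = 149 m: t = x/vₓ = 149/58.19 = 2.560 s.
Vertical velocity there: v_y = v_y0 − g t = 54.46 − 9.81 × 2.560 = 29.34 m/s.
Speed: √(vₓ² + v_y²) = √(58.19² + 29.34²) = 65.17 m/s.

65.2 m/s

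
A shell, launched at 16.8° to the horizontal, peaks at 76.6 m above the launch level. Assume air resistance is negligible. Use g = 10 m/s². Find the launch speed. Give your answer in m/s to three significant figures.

At the peak v_y = 0, so v_y0 = √(2gH) = √(2 × 10.0 × 76.6) = 39.14 m/s.
v_y0 = v₀ sin θ ⇒ v₀ = 39.14 / sin 16.8° = 135.4 m/s.

135 m/s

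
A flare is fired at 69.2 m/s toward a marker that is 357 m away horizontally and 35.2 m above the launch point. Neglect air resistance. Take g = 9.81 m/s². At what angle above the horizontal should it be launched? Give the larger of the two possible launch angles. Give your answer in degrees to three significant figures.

65.0°

Trajectory: y = x tanθ − g x² (1 + tan²θ)/(2v₀²). With x = 357, y = 35.2, v₀ = 69.2, g = 9.81:
130.5 tan²θ − 357 tanθ + (165.7) = 0.
tanθ = [357 ± √(357² − 4 × 130.5 × (165.7))] / (2 × 130.5) = (357 ± 202.2) / 261.1, giving tanθ = 0.5928 or 2.142.
θ = 30.66° or 64.97°; the larger is 64.97°.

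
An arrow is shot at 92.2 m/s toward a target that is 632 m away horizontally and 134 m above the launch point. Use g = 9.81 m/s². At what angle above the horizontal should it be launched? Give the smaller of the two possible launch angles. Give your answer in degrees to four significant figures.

Trajectory: y = x tanθ − g x² (1 + tan²θ)/(2v₀²). With x = 632, y = 134, v₀ = 92.2, g = 9.81:
230.5 tan²θ − 632 tanθ + (364.5) = 0.
tanθ = [632 ± √(632² − 4 × 230.5 × (364.5))] / (2 × 230.5) = (632 ± 251.9) / 460.9, giving tanθ = 0.8247 or 1.918.
θ = 39.51° or 62.46°; the smaller is 39.51°.

39.51°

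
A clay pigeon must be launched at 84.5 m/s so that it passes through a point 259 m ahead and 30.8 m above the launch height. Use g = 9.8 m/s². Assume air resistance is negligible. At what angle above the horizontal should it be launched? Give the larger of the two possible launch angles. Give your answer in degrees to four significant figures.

79.34°

Trajectory: y = x tanθ − g x² (1 + tan²θ)/(2v₀²). With x = 259, y = 30.8, v₀ = 84.5, g = 9.80:
46.03 tan²θ − 259 tanθ + (76.83) = 0.
tanθ = [259 ± √(259² − 4 × 46.03 × (76.83))] / (2 × 46.03) = (259 ± 230.1) / 92.07, giving tanθ = 0.3142 or 5.312.
θ = 17.44° or 79.34°; the larger is 79.34°.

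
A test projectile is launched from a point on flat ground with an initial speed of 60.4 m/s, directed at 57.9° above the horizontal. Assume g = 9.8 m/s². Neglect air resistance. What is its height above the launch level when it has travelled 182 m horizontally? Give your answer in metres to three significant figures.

133 m

Components: vₓ = 60.40 cos 57.9° = 32.10 m/s, v_y0 = 60.40 sin 57.9° = 51.17 m/s.
x = vₓ t ⇒ t = 182/32.10 = 5.670 s.
Height: y = v_y0 t − ½ g t² = 51.17 × 5.670 − 4.900 × 5.670² = 290.1 − 157.6 = 132.6 m.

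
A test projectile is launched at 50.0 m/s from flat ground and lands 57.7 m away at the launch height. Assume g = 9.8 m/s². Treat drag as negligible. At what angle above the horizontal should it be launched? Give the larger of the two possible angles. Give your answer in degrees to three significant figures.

83.5°

Level-ground range R = v₀² sin(2θ)/g ⇒ sin(2θ) = gR/v₀² = 9.80 × 57.7 / 50.0² = 0.2262.
2θ = 13.07° or 180° − 13.07° = 166.9°, so θ = 6.536° or 83.46°.
The larger angle is 83.46°.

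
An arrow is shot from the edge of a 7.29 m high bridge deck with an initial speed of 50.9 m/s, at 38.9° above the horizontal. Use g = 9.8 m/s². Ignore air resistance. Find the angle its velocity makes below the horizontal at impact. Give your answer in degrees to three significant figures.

40.7°

Horizontal component vₓ = 50.90 cos 38.9° = 39.61 m/s; vertical v_y0 = 50.90 sin 38.9° = 31.96 m/s.
With up positive and y = 0 at the ground: y(t) = 7.29 + (31.96) t − 4.900 t². Setting y = 0 and taking the positive root: t = [31.96 + √(31.96² + 2·9.80·7.29)] / 9.80 = (31.96 + 34.13) / 9.80 = 6.744 s.
At impact: v_y = v_y0 − g t = −34.13 m/s; vₓ = 39.61 m/s.
Angle below horizontal: arctan(|v_y|/vₓ) = arctan(34.13/39.61) = 40.74°.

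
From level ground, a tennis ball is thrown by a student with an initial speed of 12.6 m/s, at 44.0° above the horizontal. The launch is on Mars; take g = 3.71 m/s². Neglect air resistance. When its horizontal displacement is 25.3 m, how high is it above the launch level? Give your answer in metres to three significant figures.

Components: vₓ = 12.60 cos 44.0° = 9.064 m/s, v_y0 = 12.60 sin 44.0° = 8.753 m/s.
At x = 25.3 m, t = x/vₓ = 25.3/9.064 = 2.791 s.
Height: y = v_y0 t − ½ g t² = 8.753 × 2.791 − 1.855 × 2.791² = 24.43 − 14.45 = 9.978 m.

9.98 m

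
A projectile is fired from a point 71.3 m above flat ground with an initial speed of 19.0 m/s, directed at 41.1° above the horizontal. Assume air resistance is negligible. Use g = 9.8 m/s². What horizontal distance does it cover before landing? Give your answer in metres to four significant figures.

Components: vₓ = 19.00 cos 41.1° = 14.32 m/s, v_y0 = 19.00 sin 41.1° = 12.49 m/s.
Vertical motion (up positive, ground at y = 0): 4.900 t² − (12.49) t − 71.3 = 0, so t = (12.49 + √(12.49² + 2·9.80·71.3)) / 9.80 = (12.49 + 39.41) / 9.80 = 5.296 s.
Horizontal distance: R = vₓ t = 14.32 × 5.296 = 75.83 m.

75.83 m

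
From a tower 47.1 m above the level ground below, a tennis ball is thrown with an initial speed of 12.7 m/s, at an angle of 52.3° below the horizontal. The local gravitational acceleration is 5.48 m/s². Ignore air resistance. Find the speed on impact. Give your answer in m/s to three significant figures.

vₓ = 12.70 cos 52.3° = 7.766 m/s; v_y0 = −10.05 m/s (downward).
The projectile lands when y = 47.1 + (−10.05) t − ½·5.48·t² = 0. Positive root: t = (−10.05 + √(10.05² + 2·5.48·47.1)) / 5.48 = (−10.05 + 24.84) / 5.48 = 2.700 s.
Vertical velocity at impact: v_y = v_y0 − g t = −10.05 − 5.48 × 2.700 = −24.84 m/s.
Speed: |v| = √(vₓ² + v_y²) = √(7.766² + 24.84²) = 26.03 m/s.

26.0 m/s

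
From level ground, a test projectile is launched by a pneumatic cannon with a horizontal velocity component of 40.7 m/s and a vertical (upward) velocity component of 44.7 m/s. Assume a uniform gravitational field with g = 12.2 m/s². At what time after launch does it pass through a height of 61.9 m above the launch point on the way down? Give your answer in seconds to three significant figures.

Require v_y0 t − ½ g t² = 61.9, i.e. 6.100 t² − 44.70 t + 61.9 = 0.
Quadratic formula: t = (44.70 ± √487.73) / 12.2 = (44.70 ± 22.08) / 12.2 → t = 1.854 s or 5.474 s.
The descending-branch root is 5.474 s.

5.47 s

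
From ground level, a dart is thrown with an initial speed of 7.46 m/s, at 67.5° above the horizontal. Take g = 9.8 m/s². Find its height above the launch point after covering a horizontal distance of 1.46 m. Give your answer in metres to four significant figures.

2.243 m

Horizontal component vₓ = 7.460 cos 67.5° = 2.855 m/s; vertical v_y0 = 7.460 sin 67.5° = 6.892 m/s.
Time to reach x = 1.46 m: t = x/vₓ = 1.46/2.855 = 0.5114 s.
Height: y = v_y0 t − ½ g t² = 6.892 × 0.5114 − 4.900 × 0.5114² = 3.525 − 1.282 = 2.243 m.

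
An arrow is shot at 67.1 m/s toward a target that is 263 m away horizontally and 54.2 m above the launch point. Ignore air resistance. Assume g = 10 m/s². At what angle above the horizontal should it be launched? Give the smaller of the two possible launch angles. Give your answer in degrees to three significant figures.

31.2°

Trajectory: y = x tanθ − g x² (1 + tan²θ)/(2v₀²). With x = 263, y = 54.2, v₀ = 67.1, g = 10.0:
76.81 tan²θ − 263 tanθ + (131.0) = 0.
tanθ = [263 ± √(263² − 4 × 76.81 × (131.0))] / (2 × 76.81) = (263 ± 170.0) / 153.6, giving tanθ = 0.6051 or 2.819.
θ = 31.18° or 70.47°; the smaller is 31.18°.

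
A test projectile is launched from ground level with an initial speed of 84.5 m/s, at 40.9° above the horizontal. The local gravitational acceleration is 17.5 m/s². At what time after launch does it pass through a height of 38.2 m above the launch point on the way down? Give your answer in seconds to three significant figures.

5.53 s

Components: vₓ = 84.50 cos 40.9° = 63.87 m/s, v_y0 = 84.50 sin 40.9° = 55.33 m/s.
Set y = v_y0 t − ½ g t² = 38.2: 8.750 t² − 55.33 t + 38.2 = 0.
t = [55.33 ± √(55.33² − 2·17.5·38.2)] / 17.5 = (55.33 ± 41.52) / 17.5, so t = 0.7889 s or t = 5.534 s.
The descending-branch root is 5.534 s.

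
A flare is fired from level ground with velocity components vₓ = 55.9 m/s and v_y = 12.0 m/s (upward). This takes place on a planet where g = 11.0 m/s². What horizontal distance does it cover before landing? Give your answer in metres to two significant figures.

120 m

Flight time T = 2 v_y0 / g = 2.182 s.
Range: R = vₓ T = 55.90 × 2.182 = 122.0 m.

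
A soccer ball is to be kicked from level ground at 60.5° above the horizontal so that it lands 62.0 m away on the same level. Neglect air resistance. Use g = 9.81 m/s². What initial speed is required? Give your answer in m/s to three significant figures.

Level-ground range: R = v₀² sin(2θ)/g, so v₀ = √(gR / sin 2θ).
v₀ = √(9.81 × 62.0 / sin 121.0°) = √(608.2 / 0.8572) = √709.57 = 26.64 m/s.

26.6 m/s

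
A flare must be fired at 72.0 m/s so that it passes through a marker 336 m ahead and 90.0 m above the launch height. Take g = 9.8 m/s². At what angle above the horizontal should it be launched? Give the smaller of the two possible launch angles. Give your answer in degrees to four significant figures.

Trajectory: y = x tanθ − g x² (1 + tan²θ)/(2v₀²). With x = 336, y = 90.0, v₀ = 72.0, g = 9.80:
106.7 tan²θ − 336 tanθ + (196.7) = 0.
tanθ = [336 ± √(336² − 4 × 106.7 × (196.7))] / (2 × 106.7) = (336 ± 170.1) / 213.4, giving tanθ = 0.7774 or 2.371.
θ = 37.86° or 67.13°; the smaller is 37.86°.

37.86°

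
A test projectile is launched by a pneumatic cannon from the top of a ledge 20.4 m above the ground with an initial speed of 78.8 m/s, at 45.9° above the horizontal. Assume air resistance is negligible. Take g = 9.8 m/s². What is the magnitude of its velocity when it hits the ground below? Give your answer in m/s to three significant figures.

81.3 m/s

vₓ = 78.80 cos 45.9° = 54.84 m/s; v_y0 = 78.80 sin 45.9° = 56.59 m/s.
With up positive and y = 0 at the ground: y(t) = 20.4 + (56.59) t − 4.900 t². Setting y = 0 and taking the positive root: t = [56.59 + √(56.59² + 2·9.80·20.4)] / 9.80 = (56.59 + 60.02) / 9.80 = 11.90 s.
Vertical velocity at impact: v_y = v_y0 − g t = 56.59 − 9.80 × 11.90 = −60.02 m/s.
Speed: |v| = √(vₓ² + v_y²) = √(54.84² + 60.02²) = 81.30 m/s.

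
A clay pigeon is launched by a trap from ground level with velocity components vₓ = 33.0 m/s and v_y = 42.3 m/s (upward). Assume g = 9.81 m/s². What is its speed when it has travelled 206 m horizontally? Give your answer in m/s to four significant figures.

38.05 m/s

x = vₓ t ⇒ t = 206/33.00 = 6.242 s.
Vertical velocity there: v_y = v_y0 − g t = 42.30 − 9.81 × 6.242 = −18.94 m/s.
Speed: √(vₓ² + v_y²) = √(33.00² + 18.94²) = 38.05 m/s.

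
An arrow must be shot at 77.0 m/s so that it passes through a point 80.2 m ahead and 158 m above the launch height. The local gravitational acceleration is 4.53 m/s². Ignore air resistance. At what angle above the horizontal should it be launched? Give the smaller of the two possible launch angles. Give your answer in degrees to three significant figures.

65.0°

Trajectory: y = x tanθ − g x² (1 + tan²θ)/(2v₀²). With x = 80.2, y = 158, v₀ = 77.0, g = 4.53:
2.457 tan²θ − 80.2 tanθ + (160.5) = 0.
tanθ = [80.2 ± √(80.2² − 4 × 2.457 × (160.5))] / (2 × 2.457) = (80.2 ± 69.68) / 4.914, giving tanθ = 2.141 or 30.50.
θ = 64.97° or 88.12°; the smaller is 64.97°.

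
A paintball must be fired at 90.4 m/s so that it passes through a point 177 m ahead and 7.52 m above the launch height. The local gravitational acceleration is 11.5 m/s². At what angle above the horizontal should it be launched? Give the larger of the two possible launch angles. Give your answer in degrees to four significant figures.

Trajectory: y = x tanθ − g x² (1 + tan²θ)/(2v₀²). With x = 177, y = 7.52, v₀ = 90.4, g = 11.5:
22.04 tan²θ − 177 tanθ + (29.56) = 0.
tanθ = [177 ± √(177² − 4 × 22.04 × (29.56))] / (2 × 22.04) = (177 ± 169.5) / 44.09, giving tanθ = 0.1707 or 7.859.
θ = 9.684° or 82.75°; the larger is 82.75°.

82.75°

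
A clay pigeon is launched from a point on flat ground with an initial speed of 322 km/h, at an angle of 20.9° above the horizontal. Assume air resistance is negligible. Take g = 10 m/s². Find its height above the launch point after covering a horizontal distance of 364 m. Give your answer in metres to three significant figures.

44.1 m

Convert: 322 km/h = 322/3.6 = 89.44 m/s.
vₓ = 89.44 cos 20.9° = 83.56 m/s; v_y0 = 89.44 sin 20.9° = 31.91 m/s.
At x = 364 m, t = x/vₓ = 364/83.56 = 4.356 s.
Height: y = v_y0 t − ½ g t² = 31.91 × 4.356 − 5.000 × 4.356² = 139.0 − 94.88 = 44.12 m.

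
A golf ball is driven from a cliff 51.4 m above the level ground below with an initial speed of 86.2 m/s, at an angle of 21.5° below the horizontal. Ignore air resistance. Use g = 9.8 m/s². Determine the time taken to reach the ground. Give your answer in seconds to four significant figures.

Components: vₓ = 86.20 cos 21.5° = 80.20 m/s, v_y0 = −31.59 m/s (downward).
The projectile lands when y = 51.4 + (−31.59) t − ½·9.80·t² = 0. Positive root: t = (−31.59 + √(31.59² + 2·9.80·51.4)) / 9.80 = (−31.59 + 44.78) / 9.80 = 1.346 s.

1.346 s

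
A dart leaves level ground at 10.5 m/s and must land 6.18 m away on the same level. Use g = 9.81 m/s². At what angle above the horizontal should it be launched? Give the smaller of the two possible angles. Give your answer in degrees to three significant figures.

Level-ground range R = v₀² sin(2θ)/g ⇒ sin(2θ) = gR/v₀² = 9.81 × 6.18 / 10.5² = 0.5499.
2θ = 33.36° or 180° − 33.36° = 146.6°, so θ = 16.68° or 73.32°.
The smaller angle is 16.68°.

16.7°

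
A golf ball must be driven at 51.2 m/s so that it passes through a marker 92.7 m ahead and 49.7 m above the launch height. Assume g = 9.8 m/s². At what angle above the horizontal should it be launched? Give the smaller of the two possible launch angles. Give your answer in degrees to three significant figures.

39.6°

Trajectory: y = x tanθ − g x² (1 + tan²θ)/(2v₀²). With x = 92.7, y = 49.7, v₀ = 51.2, g = 9.80:
16.06 tan²θ − 92.7 tanθ + (65.76) = 0.
tanθ = [92.7 ± √(92.7² − 4 × 16.06 × (65.76))] / (2 × 16.06) = (92.7 ± 66.09) / 32.13, giving tanθ = 0.8283 or 4.943.
θ = 39.63° or 78.56°; the smaller is 39.63°.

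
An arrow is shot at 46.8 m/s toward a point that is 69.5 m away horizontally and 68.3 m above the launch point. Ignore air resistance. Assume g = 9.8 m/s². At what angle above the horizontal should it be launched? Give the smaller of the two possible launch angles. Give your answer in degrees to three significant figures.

55.9°

Trajectory: y = x tanθ − g x² (1 + tan²θ)/(2v₀²). With x = 69.5, y = 68.3, v₀ = 46.8, g = 9.80:
10.81 tan²θ − 69.5 tanθ + (79.11) = 0.
tanθ = [69.5 ± √(69.5² − 4 × 10.81 × (79.11))] / (2 × 10.81) = (69.5 ± 37.56) / 21.61, giving tanθ = 1.478 or 4.954.
θ = 55.91° or 78.59°; the smaller is 55.91°.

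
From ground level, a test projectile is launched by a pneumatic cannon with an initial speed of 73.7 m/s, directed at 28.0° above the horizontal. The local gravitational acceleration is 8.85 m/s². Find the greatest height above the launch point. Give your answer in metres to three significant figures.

67.6 m

Resolve: vₓ = 73.70 cos 28.0° = 65.07 m/s and v_y0 = 73.70 sin 28.0° = 34.60 m/s.
At the apex v_y = 0, so H = v_y0²/(2g) = 34.60²/17.70 = 67.64 m.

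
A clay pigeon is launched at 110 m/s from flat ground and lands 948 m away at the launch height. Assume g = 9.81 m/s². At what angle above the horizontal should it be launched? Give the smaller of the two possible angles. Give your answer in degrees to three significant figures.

25.1°

R = v₀² sin 2θ / g gives sin 2θ = gR/v₀² = 9.81·948/110² = 0.7686.
2θ = 50.23° or 180° − 50.23° = 129.8°, so θ = 25.11° or 64.89°.
The smaller angle is 25.11°.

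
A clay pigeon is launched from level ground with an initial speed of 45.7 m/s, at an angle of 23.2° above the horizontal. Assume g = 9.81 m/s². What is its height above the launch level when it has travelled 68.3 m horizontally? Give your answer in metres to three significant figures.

Components: vₓ = 45.70 cos 23.2° = 42.00 m/s, v_y0 = 45.70 sin 23.2° = 18.00 m/s.
Time to reach x = 68.3 m: t = x/vₓ = 68.3/42.00 = 1.626 s.
Height: y = v_y0 t − ½ g t² = 18.00 × 1.626 − 4.905 × 1.626² = 29.27 − 12.97 = 16.30 m.

16.3 m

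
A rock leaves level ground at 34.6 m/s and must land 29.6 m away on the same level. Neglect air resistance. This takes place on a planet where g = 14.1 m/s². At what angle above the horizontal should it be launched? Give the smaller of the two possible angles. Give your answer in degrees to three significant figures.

From R = (v₀²/g) sin 2θ: sin 2θ = 14.1 × 29.6 / 1197.2 = 0.3486.
2θ = 20.40° or 180° − 20.40° = 159.6°, so θ = 10.20° or 79.80°.
The smaller angle is 10.20°.

10.2°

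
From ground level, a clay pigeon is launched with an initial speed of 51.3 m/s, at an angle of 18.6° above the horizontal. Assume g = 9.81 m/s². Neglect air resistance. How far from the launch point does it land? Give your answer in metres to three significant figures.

Components: vₓ = 51.30 cos 18.6° = 48.62 m/s, v_y0 = 51.30 sin 18.6° = 16.36 m/s.
Flight time T = 2 v_y0 / g = 3.336 s.
Horizontal distance R = vₓ T = 48.62 × 3.336 = 162.2 m.

162 m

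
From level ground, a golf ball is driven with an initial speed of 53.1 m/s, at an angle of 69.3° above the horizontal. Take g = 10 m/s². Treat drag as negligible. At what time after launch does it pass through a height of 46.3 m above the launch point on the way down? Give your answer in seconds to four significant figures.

Horizontal component vₓ = 53.10 cos 69.3° = 18.77 m/s; vertical v_y0 = 53.10 sin 69.3° = 49.67 m/s.
Require v_y0 t − ½ g t² = 46.3, i.e. 5.000 t² − 49.67 t + 46.3 = 0.
t = [49.67 ± √(49.67² − 2·10.0·46.3)] / 10.0 = (49.67 ± 39.26) / 10.0, so t = 1.041 s or t = 8.893 s.
The descending-branch root is 8.893 s.

8.893 s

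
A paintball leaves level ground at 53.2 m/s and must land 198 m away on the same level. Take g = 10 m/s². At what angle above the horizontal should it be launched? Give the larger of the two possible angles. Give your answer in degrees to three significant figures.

Level-ground range R = v₀² sin(2θ)/g ⇒ sin(2θ) = gR/v₀² = 10.0 × 198 / 53.2² = 0.6996.
2θ = 44.39° or 180° − 44.39° = 135.6°, so θ = 22.20° or 67.80°.
The larger angle is 67.80°.

67.8°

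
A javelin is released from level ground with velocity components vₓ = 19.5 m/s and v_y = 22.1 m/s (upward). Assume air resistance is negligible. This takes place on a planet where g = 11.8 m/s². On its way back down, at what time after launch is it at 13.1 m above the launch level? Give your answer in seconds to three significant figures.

3.01 s

Height y(t) = 22.10 t − 5.900 t² = 13.1 gives 5.900 t² − 22.10 t + 13.1 = 0.
t = [22.10 ± √(22.10² − 2·11.8·13.1)] / 11.8 = (22.10 ± 13.39) / 11.8, so t = 0.7383 s or t = 3.007 s.
The descending-branch root is 3.007 s.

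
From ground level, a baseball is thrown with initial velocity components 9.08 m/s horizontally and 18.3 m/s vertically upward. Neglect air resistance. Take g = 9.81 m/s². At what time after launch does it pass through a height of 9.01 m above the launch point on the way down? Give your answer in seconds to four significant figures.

3.147 s

Height y(t) = 18.30 t − 4.905 t² = 9.01 gives 4.905 t² − 18.30 t + 9.01 = 0.
t = [18.30 ± √(18.30² − 2·9.81·9.01)] / 9.81 = (18.30 ± 12.57) / 9.81, so t = 0.5837 s or t = 3.147 s.
The descending-branch root is 3.147 s.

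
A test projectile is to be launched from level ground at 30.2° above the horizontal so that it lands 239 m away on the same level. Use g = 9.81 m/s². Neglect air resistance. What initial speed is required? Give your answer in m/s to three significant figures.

51.9 m/s

Level-ground range: R = v₀² sin(2θ)/g, so v₀ = √(gR / sin 2θ).
v₀ = √(9.81 × 239 / sin 60.40°) = √(2345 / 0.8695) = √2696.5 = 51.93 m/s.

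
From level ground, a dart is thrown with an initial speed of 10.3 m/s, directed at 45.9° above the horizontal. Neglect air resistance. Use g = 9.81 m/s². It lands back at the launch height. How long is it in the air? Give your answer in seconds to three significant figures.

1.51 s

vₓ = 10.30 cos 45.9° = 7.168 m/s; v_y0 = 10.30 sin 45.9° = 7.397 m/s.
Landing at launch height ⇒ T = 2 v_y0 / g = 2 × 7.397 / 9.81 = 1.508 s.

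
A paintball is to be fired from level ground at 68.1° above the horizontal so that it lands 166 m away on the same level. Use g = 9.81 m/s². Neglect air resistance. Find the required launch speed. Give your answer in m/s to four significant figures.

On level ground R = v₀² sin 2θ / g ⇒ v₀ = √(gR / sin 2θ).
v₀ = √(9.81 × 166 / sin 136.2°) = √(1628 / 0.6921) = √2352.8 = 48.51 m/s.

48.51 m/s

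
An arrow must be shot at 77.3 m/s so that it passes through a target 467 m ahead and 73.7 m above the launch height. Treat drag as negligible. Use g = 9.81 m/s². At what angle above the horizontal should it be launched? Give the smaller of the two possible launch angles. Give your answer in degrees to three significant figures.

Trajectory: y = x tanθ − g x² (1 + tan²θ)/(2v₀²). With x = 467, y = 73.7, v₀ = 77.3, g = 9.81:
179.0 tan²θ − 467 tanθ + (252.7) = 0.
tanθ = [467 ± √(467² − 4 × 179.0 × (252.7))] / (2 × 179.0) = (467 ± 192.6) / 358.1, giving tanθ = 0.7662 or 1.842.
θ = 37.46° or 61.51°; the smaller is 37.46°.

37.5°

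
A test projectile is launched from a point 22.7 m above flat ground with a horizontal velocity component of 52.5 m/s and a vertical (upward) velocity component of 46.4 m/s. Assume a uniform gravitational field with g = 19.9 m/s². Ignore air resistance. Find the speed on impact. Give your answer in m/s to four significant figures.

76.24 m/s

Vertical motion (up positive, ground at y = 0): 9.950 t² − (46.40) t − 22.7 = 0, so t = (46.40 + √(46.40² + 2·19.9·22.7)) / 19.9 = (46.40 + 55.28) / 19.9 = 5.110 s.
Vertical velocity at impact: v_y = v_y0 − g t = 46.40 − 19.9 × 5.110 = −55.28 m/s.
Speed: |v| = √(vₓ² + v_y²) = √(52.50² + 55.28²) = 76.24 m/s.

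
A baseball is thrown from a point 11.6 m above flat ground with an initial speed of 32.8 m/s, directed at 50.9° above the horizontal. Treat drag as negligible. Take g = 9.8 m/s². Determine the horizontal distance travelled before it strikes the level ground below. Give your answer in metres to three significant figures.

Resolve: vₓ = 32.80 cos 50.9° = 20.69 m/s and v_y0 = 32.80 sin 50.9° = 25.45 m/s.
With up positive and y = 0 at the ground: y(t) = 11.6 + (25.45) t − 4.900 t². Setting y = 0 and taking the positive root: t = [25.45 + √(25.45² + 2·9.80·11.6)] / 9.80 = (25.45 + 29.59) / 9.80 = 5.616 s.
Horizontal distance: R = vₓ t = 20.69 × 5.616 = 116.2 m.

116 m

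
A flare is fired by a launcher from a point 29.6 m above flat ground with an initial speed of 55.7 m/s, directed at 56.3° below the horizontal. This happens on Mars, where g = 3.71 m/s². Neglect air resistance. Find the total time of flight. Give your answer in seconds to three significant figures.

Resolve: vₓ = 55.70 cos 56.3° = 30.90 m/s and v_y0 = −46.34 m/s (downward).
The projectile lands when y = 29.6 + (−46.34) t − ½·3.71·t² = 0. Positive root: t = (−46.34 + √(46.34² + 2·3.71·29.6)) / 3.71 = (−46.34 + 48.65) / 3.71 = 0.6232 s.

0.623 s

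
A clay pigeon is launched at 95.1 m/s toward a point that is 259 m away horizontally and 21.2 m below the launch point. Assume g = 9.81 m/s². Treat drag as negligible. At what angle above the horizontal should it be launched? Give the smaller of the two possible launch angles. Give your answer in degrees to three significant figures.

Trajectory: y = x tanθ − g x² (1 + tan²θ)/(2v₀²). With x = 259, y = −21.2, v₀ = 95.1, g = 9.81:
36.38 tan²θ − 259 tanθ + (15.18) = 0.
tanθ = [259 ± √(259² − 4 × 36.38 × (15.18))] / (2 × 36.38) = (259 ± 254.7) / 72.76, giving tanθ = 0.05911 or 7.060.
θ = 3.383° or 81.94°; the smaller is 3.383°.

3.38°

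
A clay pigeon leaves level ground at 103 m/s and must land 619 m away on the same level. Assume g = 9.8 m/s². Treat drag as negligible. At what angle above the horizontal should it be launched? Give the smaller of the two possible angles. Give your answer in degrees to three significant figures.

17.4°

Level-ground range R = v₀² sin(2θ)/g ⇒ sin(2θ) = gR/v₀² = 9.80 × 619 / 103² = 0.5718.
2θ = 34.88° or 180° − 34.88° = 145.1°, so θ = 17.44° or 72.56°.
The smaller angle is 17.44°.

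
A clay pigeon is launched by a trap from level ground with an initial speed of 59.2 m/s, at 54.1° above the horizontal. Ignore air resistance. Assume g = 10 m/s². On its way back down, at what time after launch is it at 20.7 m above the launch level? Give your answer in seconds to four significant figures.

Resolve: vₓ = 59.20 cos 54.1° = 34.71 m/s and v_y0 = 59.20 sin 54.1° = 47.95 m/s.
Require v_y0 t − ½ g t² = 20.7, i.e. 5.000 t² − 47.95 t + 20.7 = 0.
t = [47.95 ± √(47.95² − 2·10.0·20.7)] / 10.0 = (47.95 ± 43.42) / 10.0, so t = 0.4531 s or t = 9.138 s.
The descending-branch root is 9.138 s.

9.138 s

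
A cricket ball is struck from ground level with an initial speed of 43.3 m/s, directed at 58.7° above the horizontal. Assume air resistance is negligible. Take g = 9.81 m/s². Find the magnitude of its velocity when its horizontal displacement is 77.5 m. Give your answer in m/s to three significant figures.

Components: vₓ = 43.30 cos 58.7° = 22.50 m/s, v_y0 = 43.30 sin 58.7° = 37.00 m/s.
x = vₓ t ⇒ t = 77.5/22.50 = 3.445 s.
Vertical velocity there: v_y = v_y0 − g t = 37.00 − 9.81 × 3.445 = 3.201 m/s.
Speed: √(vₓ² + v_y²) = √(22.50² + 3.201²) = 22.72 m/s.

22.7 m/s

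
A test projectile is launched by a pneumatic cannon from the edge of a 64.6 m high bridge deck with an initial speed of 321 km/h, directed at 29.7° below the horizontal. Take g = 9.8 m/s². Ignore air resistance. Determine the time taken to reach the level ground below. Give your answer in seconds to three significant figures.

Convert: 321 km/h = 321/3.6 = 89.17 m/s.
vₓ = 89.17 cos 29.7° = 77.45 m/s; v_y0 = −44.18 m/s (downward).
With up positive and y = 0 at the ground: y(t) = 64.6 + (−44.18) t − 4.900 t². Setting y = 0 and taking the positive root: t = [−44.18 + √(44.18² + 2·9.80·64.6)] / 9.80 = (−44.18 + 56.73) / 9.80 = 1.280 s.

1.28 s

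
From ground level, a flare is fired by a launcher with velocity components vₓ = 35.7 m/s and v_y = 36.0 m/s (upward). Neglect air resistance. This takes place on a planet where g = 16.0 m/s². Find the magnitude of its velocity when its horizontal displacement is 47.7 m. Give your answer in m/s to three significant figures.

x = vₓ t ⇒ t = 47.7/35.70 = 1.336 s.
Vertical velocity there: v_y = v_y0 − g t = 36.00 − 16.0 × 1.336 = 14.62 m/s.
Speed: √(vₓ² + v_y²) = √(35.70² + 14.62²) = 38.58 m/s.

38.6 m/s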